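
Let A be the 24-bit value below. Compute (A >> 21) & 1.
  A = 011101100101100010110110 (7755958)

Bit 21 is the 22nd from the right.
  011101100101100010110110
    ^
That bit is 1.

Answer: 1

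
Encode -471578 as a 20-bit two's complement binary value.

1. Binary of +471578:  01110011001000011010
2. Invert bits:     10001100110111100101
3. Add 1:           10001100110111100110

Answer: 10001100110111100110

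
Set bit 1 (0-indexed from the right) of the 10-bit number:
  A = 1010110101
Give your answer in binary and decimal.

Mask = 1 << 1 = 0000000010
Bit 1 of A is 0, so OR-ing with the mask flips it to 1.
  1010110101
| 0000000010
------------
  1010110111

Answer: 1010110111 (695)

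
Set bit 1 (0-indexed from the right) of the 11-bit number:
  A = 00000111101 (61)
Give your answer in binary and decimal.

Mask = 1 << 1 = 00000000010
Bit 1 of A is 0, so OR-ing with the mask flips it to 1.
  00000111101
| 00000000010
-------------
  00000111111

Answer: 00000111111 (63)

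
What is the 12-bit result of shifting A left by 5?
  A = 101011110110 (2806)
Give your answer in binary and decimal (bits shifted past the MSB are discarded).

Shift left by 5: drop the top 5 bit(s), append 5 zero(s) on the right.
  101011110110  ->  discard [10101], keep [1110110], append 00000
= 111011000000

Answer: 111011000000 (3776)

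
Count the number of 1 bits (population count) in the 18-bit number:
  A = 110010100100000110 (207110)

110010100100000110
1-bits at positions (from bit 0 = LSB): 1, 2, 8, 11, 13, 16, 17
Count = 7

Answer: 7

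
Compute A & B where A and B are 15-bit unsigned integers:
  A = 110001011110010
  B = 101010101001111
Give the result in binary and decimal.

Apply & to each column (1 only where both bits are 1):
  110001011110010
& 101010101001111
-----------------
  100000001000010

Answer: 100000001000010 (16450)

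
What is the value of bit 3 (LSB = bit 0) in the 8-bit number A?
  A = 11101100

Bit 3 is the 4th from the right.
  11101100
      ^
That bit is 1.

Answer: 1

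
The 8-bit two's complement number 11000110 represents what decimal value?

MSB is 1, so the value is negative. Find the magnitude:
1. Invert bits:  00111001
2. Add 1:        00111010  = 58
3. Apply sign:   -58

Answer: -58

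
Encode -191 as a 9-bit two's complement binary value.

1. Binary of +191:  010111111
2. Invert bits:     101000000
3. Add 1:           101000001

Answer: 101000001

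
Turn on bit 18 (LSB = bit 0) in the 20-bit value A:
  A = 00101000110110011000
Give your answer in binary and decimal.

Mask = 1 << 18 = 01000000000000000000
Bit 18 of A is 0, so OR-ing with the mask flips it to 1.
  00101000110110011000
| 01000000000000000000
----------------------
  01101000110110011000

Answer: 01101000110110011000 (429464)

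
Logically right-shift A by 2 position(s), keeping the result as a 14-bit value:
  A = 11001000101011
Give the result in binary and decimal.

Logical shift right by 2: drop the bottom 2 bit(s), prepend 2 zero(s) on the left.
  11001000101011  ->  keep [110010001010], discard [11], prepend 00
= 00110010001010

Answer: 00110010001010 (3210)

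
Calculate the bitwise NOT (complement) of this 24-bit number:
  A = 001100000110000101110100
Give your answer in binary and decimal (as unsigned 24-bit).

Flip each bit (0->1, 1->0):
  001100000110000101110100
  110011111001111010001011

Answer: 110011111001111010001011 (13606539)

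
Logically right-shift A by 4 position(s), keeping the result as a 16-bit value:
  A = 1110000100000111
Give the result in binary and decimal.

Logical shift right by 4: drop the bottom 4 bit(s), prepend 4 zero(s) on the left.
  1110000100000111  ->  keep [111000010000], discard [0111], prepend 0000
= 0000111000010000

Answer: 0000111000010000 (3600)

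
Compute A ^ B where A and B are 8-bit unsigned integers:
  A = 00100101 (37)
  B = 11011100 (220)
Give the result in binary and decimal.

Apply ^ to each column (1 where bits differ):
  00100101
^ 11011100
----------
  11111001

Answer: 11111001 (249)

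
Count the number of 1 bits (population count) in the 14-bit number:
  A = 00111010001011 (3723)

00111010001011
1-bits at positions (from bit 0 = LSB): 0, 1, 3, 7, 9, 10, 11
Count = 7

Answer: 7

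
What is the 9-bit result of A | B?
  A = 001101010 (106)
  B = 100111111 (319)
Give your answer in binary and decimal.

Apply | to each column (1 where either bit is 1):
  001101010
| 100111111
-----------
  101111111

Answer: 101111111 (383)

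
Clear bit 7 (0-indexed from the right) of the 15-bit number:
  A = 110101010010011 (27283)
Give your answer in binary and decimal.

Mask = ~(1 << 7) = 111111101111111
Bit 7 of A is 1, so AND-ing with the mask clears it to 0.
  110101010010011
& 111111101111111
-----------------
  110101000010011

Answer: 110101000010011 (27155)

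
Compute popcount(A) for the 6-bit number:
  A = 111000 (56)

111000
1-bits at positions (from bit 0 = LSB): 3, 4, 5
Count = 3

Answer: 3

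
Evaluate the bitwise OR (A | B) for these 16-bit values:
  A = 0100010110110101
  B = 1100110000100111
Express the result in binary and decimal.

Apply | to each column (1 where either bit is 1):
  0100010110110101
| 1100110000100111
------------------
  1100110110110111

Answer: 1100110110110111 (52663)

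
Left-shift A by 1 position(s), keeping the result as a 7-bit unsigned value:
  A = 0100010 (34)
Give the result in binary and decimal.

Shift left by 1: drop the top 1 bit(s), append 1 zero(s) on the right.
  0100010  ->  discard [0], keep [100010], append 0
= 1000100

Answer: 1000100 (68)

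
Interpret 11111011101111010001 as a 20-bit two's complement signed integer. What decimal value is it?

MSB is 1, so the value is negative. Find the magnitude:
1. Invert bits:  00000100010000101110
2. Add 1:        00000100010000101111  = 17455
3. Apply sign:   -17455

Answer: -17455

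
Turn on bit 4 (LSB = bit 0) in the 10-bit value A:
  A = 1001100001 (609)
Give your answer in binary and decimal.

Mask = 1 << 4 = 0000010000
Bit 4 of A is 0, so OR-ing with the mask flips it to 1.
  1001100001
| 0000010000
------------
  1001110001

Answer: 1001110001 (625)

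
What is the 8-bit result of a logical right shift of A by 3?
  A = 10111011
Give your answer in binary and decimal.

Logical shift right by 3: drop the bottom 3 bit(s), prepend 3 zero(s) on the left.
  10111011  ->  keep [10111], discard [011], prepend 000
= 00010111

Answer: 00010111 (23)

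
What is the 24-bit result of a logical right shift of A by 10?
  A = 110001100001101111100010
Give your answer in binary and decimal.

Logical shift right by 10: drop the bottom 10 bit(s), prepend 10 zero(s) on the left.
  110001100001101111100010  ->  keep [11000110000110], discard [1111100010], prepend 0000000000
= 000000000011000110000110

Answer: 000000000011000110000110 (12678)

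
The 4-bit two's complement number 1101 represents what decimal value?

MSB is 1, so the value is negative. Find the magnitude:
1. Invert bits:  0010
2. Add 1:        0011  = 3
3. Apply sign:   -3

Answer: -3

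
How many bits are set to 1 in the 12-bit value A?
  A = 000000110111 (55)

000000110111
1-bits at positions (from bit 0 = LSB): 0, 1, 2, 4, 5
Count = 5

Answer: 5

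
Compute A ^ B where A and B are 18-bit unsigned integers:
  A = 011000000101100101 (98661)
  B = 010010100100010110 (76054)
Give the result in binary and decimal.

Apply ^ to each column (1 where bits differ):
  011000000101100101
^ 010010100100010110
--------------------
  001010100001110011

Answer: 001010100001110011 (43123)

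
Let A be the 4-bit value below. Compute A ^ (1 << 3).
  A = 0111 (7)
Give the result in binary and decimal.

Mask = 1 << 3 = 1000
Bit 3 of A is 0; XOR with the mask flips it to 1.
  0111
^ 1000
------
  1111

Answer: 1111 (15)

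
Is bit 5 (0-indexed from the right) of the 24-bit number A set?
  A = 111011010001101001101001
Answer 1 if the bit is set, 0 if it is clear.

Bit 5 is the 6th from the right.
  111011010001101001101001
                    ^
That bit is 1.

Answer: 1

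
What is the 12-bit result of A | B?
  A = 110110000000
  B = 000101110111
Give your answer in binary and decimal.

Apply | to each column (1 where either bit is 1):
  110110000000
| 000101110111
--------------
  110111110111

Answer: 110111110111 (3575)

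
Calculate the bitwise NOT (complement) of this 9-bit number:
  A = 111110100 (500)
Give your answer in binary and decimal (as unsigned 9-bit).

Flip each bit (0->1, 1->0):
  111110100
  000001011

Answer: 000001011 (11)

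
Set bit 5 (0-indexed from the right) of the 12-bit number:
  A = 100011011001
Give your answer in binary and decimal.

Mask = 1 << 5 = 000000100000
Bit 5 of A is 0, so OR-ing with the mask flips it to 1.
  100011011001
| 000000100000
--------------
  100011111001

Answer: 100011111001 (2297)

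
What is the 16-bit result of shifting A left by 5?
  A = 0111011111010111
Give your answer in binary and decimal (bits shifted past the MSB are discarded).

Shift left by 5: drop the top 5 bit(s), append 5 zero(s) on the right.
  0111011111010111  ->  discard [01110], keep [11111010111], append 00000
= 1111101011100000

Answer: 1111101011100000 (64224)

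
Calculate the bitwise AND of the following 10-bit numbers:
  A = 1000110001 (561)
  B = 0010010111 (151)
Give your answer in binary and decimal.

Apply & to each column (1 only where both bits are 1):
  1000110001
& 0010010111
------------
  0000010001

Answer: 0000010001 (17)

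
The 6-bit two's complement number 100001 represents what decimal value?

MSB is 1, so the value is negative. Find the magnitude:
1. Invert bits:  011110
2. Add 1:        011111  = 31
3. Apply sign:   -31

Answer: -31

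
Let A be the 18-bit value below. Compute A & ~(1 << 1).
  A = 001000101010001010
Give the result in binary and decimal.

Mask = ~(1 << 1) = 111111111111111101
Bit 1 of A is 1, so AND-ing with the mask clears it to 0.
  001000101010001010
& 111111111111111101
--------------------
  001000101010001000

Answer: 001000101010001000 (35464)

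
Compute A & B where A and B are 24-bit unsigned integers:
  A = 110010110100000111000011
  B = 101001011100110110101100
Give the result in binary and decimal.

Apply & to each column (1 only where both bits are 1):
  110010110100000111000011
& 101001011100110110101100
--------------------------
  100000010100000110000000

Answer: 100000010100000110000000 (8470912)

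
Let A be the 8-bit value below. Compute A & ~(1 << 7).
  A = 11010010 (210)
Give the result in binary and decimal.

Mask = ~(1 << 7) = 01111111
Bit 7 of A is 1, so AND-ing with the mask clears it to 0.
  11010010
& 01111111
----------
  01010010

Answer: 01010010 (82)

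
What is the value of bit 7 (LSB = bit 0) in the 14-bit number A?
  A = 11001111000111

Bit 7 is the 8th from the right.
  11001111000111
        ^
That bit is 1.

Answer: 1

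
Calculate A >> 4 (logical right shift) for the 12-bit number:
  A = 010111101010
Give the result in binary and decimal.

Logical shift right by 4: drop the bottom 4 bit(s), prepend 4 zero(s) on the left.
  010111101010  ->  keep [01011110], discard [1010], prepend 0000
= 000001011110

Answer: 000001011110 (94)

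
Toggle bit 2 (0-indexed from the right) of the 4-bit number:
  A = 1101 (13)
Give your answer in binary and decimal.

Mask = 1 << 2 = 0100
Bit 2 of A is 1; XOR with the mask flips it to 0.
  1101
^ 0100
------
  1001

Answer: 1001 (9)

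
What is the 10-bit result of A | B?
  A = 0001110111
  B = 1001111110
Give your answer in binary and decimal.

Apply | to each column (1 where either bit is 1):
  0001110111
| 1001111110
------------
  1001111111

Answer: 1001111111 (639)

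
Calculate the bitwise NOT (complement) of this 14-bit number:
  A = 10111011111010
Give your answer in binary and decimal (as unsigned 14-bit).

Flip each bit (0->1, 1->0):
  10111011111010
  01000100000101

Answer: 01000100000101 (4357)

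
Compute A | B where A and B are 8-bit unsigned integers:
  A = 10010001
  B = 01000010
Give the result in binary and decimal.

Apply | to each column (1 where either bit is 1):
  10010001
| 01000010
----------
  11010011

Answer: 11010011 (211)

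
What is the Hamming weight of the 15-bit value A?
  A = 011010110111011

011010110111011
1-bits at positions (from bit 0 = LSB): 0, 1, 3, 4, 5, 7, 8, 10, 12, 13
Count = 10

Answer: 10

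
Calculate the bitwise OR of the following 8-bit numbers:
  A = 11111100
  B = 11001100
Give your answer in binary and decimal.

Apply | to each column (1 where either bit is 1):
  11111100
| 11001100
----------
  11111100

Answer: 11111100 (252)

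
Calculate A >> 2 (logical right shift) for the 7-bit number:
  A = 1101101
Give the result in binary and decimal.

Logical shift right by 2: drop the bottom 2 bit(s), prepend 2 zero(s) on the left.
  1101101  ->  keep [11011], discard [01], prepend 00
= 0011011

Answer: 0011011 (27)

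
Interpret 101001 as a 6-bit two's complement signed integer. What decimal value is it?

MSB is 1, so the value is negative. Find the magnitude:
1. Invert bits:  010110
2. Add 1:        010111  = 23
3. Apply sign:   -23

Answer: -23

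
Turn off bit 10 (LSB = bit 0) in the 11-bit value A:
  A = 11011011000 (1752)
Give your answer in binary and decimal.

Mask = ~(1 << 10) = 01111111111
Bit 10 of A is 1, so AND-ing with the mask clears it to 0.
  11011011000
& 01111111111
-------------
  01011011000

Answer: 01011011000 (728)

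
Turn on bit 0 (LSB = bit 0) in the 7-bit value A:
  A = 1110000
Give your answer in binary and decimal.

Mask = 1 << 0 = 0000001
Bit 0 of A is 0, so OR-ing with the mask flips it to 1.
  1110000
| 0000001
---------
  1110001

Answer: 1110001 (113)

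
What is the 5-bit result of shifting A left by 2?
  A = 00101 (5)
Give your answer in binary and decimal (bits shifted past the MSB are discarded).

Shift left by 2: drop the top 2 bit(s), append 2 zero(s) on the right.
  00101  ->  discard [00], keep [101], append 00
= 10100

Answer: 10100 (20)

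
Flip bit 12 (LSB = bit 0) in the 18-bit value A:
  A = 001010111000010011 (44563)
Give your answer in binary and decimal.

Mask = 1 << 12 = 000001000000000000
Bit 12 of A is 0; XOR with the mask flips it to 1.
  001010111000010011
^ 000001000000000000
--------------------
  001011111000010011

Answer: 001011111000010011 (48659)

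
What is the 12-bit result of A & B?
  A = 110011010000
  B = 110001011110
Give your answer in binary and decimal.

Apply & to each column (1 only where both bits are 1):
  110011010000
& 110001011110
--------------
  110001010000

Answer: 110001010000 (3152)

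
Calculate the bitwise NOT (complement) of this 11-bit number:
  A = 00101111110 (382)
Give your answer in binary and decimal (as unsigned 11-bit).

Flip each bit (0->1, 1->0):
  00101111110
  11010000001

Answer: 11010000001 (1665)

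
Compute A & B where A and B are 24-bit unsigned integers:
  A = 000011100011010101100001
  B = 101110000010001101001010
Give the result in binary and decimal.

Apply & to each column (1 only where both bits are 1):
  000011100011010101100001
& 101110000010001101001010
--------------------------
  000010000010000101000000

Answer: 000010000010000101000000 (532800)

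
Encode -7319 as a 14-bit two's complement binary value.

1. Binary of +7319:  01110010010111
2. Invert bits:     10001101101000
3. Add 1:           10001101101001

Answer: 10001101101001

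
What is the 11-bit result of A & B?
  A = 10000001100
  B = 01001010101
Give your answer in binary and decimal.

Apply & to each column (1 only where both bits are 1):
  10000001100
& 01001010101
-------------
  00000000100

Answer: 00000000100 (4)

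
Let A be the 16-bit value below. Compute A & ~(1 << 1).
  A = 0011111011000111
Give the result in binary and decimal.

Mask = ~(1 << 1) = 1111111111111101
Bit 1 of A is 1, so AND-ing with the mask clears it to 0.
  0011111011000111
& 1111111111111101
------------------
  0011111011000101

Answer: 0011111011000101 (16069)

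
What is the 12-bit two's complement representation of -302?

1. Binary of +302:  000100101110
2. Invert bits:     111011010001
3. Add 1:           111011010010

Answer: 111011010010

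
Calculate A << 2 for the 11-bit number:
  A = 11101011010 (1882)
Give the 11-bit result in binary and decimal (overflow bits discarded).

Shift left by 2: drop the top 2 bit(s), append 2 zero(s) on the right.
  11101011010  ->  discard [11], keep [101011010], append 00
= 10101101000

Answer: 10101101000 (1384)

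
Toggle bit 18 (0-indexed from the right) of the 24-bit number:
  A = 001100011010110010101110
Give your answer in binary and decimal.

Mask = 1 << 18 = 000001000000000000000000
Bit 18 of A is 0; XOR with the mask flips it to 1.
  001100011010110010101110
^ 000001000000000000000000
--------------------------
  001101011010110010101110

Answer: 001101011010110010101110 (3517614)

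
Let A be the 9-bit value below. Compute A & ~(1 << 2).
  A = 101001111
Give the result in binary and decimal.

Mask = ~(1 << 2) = 111111011
Bit 2 of A is 1, so AND-ing with the mask clears it to 0.
  101001111
& 111111011
-----------
  101001011

Answer: 101001011 (331)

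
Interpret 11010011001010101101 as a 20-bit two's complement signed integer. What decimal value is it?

MSB is 1, so the value is negative. Find the magnitude:
1. Invert bits:  00101100110101010010
2. Add 1:        00101100110101010011  = 183635
3. Apply sign:   -183635

Answer: -183635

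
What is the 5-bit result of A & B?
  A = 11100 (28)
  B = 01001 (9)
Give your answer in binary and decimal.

Apply & to each column (1 only where both bits are 1):
  11100
& 01001
-------
  01000

Answer: 01000 (8)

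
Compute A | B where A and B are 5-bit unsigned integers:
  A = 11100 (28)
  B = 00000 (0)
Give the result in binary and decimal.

Apply | to each column (1 where either bit is 1):
  11100
| 00000
-------
  11100

Answer: 11100 (28)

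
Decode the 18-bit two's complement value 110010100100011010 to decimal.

MSB is 1, so the value is negative. Find the magnitude:
1. Invert bits:  001101011011100101
2. Add 1:        001101011011100110  = 55014
3. Apply sign:   -55014

Answer: -55014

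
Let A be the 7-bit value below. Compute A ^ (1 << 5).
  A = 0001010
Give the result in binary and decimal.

Mask = 1 << 5 = 0100000
Bit 5 of A is 0; XOR with the mask flips it to 1.
  0001010
^ 0100000
---------
  0101010

Answer: 0101010 (42)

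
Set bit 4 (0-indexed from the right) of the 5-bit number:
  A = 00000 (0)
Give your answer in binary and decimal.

Mask = 1 << 4 = 10000
Bit 4 of A is 0, so OR-ing with the mask flips it to 1.
  00000
| 10000
-------
  10000

Answer: 10000 (16)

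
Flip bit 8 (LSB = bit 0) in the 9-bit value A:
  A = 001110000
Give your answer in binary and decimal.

Mask = 1 << 8 = 100000000
Bit 8 of A is 0; XOR with the mask flips it to 1.
  001110000
^ 100000000
-----------
  101110000

Answer: 101110000 (368)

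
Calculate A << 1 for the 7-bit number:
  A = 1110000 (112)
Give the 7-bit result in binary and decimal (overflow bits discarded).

Shift left by 1: drop the top 1 bit(s), append 1 zero(s) on the right.
  1110000  ->  discard [1], keep [110000], append 0
= 1100000

Answer: 1100000 (96)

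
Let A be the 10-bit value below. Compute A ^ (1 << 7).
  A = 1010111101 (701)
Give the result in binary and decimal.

Mask = 1 << 7 = 0010000000
Bit 7 of A is 1; XOR with the mask flips it to 0.
  1010111101
^ 0010000000
------------
  1000111101

Answer: 1000111101 (573)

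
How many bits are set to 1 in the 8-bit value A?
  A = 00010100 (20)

00010100
1-bits at positions (from bit 0 = LSB): 2, 4
Count = 2

Answer: 2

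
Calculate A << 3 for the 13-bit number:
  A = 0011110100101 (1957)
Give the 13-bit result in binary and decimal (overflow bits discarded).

Shift left by 3: drop the top 3 bit(s), append 3 zero(s) on the right.
  0011110100101  ->  discard [001], keep [1110100101], append 000
= 1110100101000

Answer: 1110100101000 (7464)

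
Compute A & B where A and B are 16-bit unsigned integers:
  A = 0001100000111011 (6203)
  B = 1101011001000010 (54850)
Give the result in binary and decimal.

Apply & to each column (1 only where both bits are 1):
  0001100000111011
& 1101011001000010
------------------
  0001000000000010

Answer: 0001000000000010 (4098)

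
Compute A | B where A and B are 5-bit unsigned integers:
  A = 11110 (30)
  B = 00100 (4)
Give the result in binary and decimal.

Apply | to each column (1 where either bit is 1):
  11110
| 00100
-------
  11110

Answer: 11110 (30)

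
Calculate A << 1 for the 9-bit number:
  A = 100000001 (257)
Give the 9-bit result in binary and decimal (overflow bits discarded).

Shift left by 1: drop the top 1 bit(s), append 1 zero(s) on the right.
  100000001  ->  discard [1], keep [00000001], append 0
= 000000010

Answer: 000000010 (2)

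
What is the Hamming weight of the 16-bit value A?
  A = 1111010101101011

1111010101101011
1-bits at positions (from bit 0 = LSB): 0, 1, 3, 5, 6, 8, 10, 12, 13, 14, 15
Count = 11

Answer: 11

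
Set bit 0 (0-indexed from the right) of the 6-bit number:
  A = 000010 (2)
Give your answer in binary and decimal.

Mask = 1 << 0 = 000001
Bit 0 of A is 0, so OR-ing with the mask flips it to 1.
  000010
| 000001
--------
  000011

Answer: 000011 (3)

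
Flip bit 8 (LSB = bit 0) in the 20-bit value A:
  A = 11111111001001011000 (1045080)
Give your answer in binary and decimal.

Mask = 1 << 8 = 00000000000100000000
Bit 8 of A is 0; XOR with the mask flips it to 1.
  11111111001001011000
^ 00000000000100000000
----------------------
  11111111001101011000

Answer: 11111111001101011000 (1045336)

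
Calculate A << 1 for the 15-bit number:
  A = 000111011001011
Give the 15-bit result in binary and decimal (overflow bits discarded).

Shift left by 1: drop the top 1 bit(s), append 1 zero(s) on the right.
  000111011001011  ->  discard [0], keep [00111011001011], append 0
= 001110110010110

Answer: 001110110010110 (7574)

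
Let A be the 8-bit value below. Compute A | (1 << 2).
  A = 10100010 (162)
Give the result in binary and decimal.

Mask = 1 << 2 = 00000100
Bit 2 of A is 0, so OR-ing with the mask flips it to 1.
  10100010
| 00000100
----------
  10100110

Answer: 10100110 (166)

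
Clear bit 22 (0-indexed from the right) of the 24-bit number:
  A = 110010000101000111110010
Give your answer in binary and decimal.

Mask = ~(1 << 22) = 101111111111111111111111
Bit 22 of A is 1, so AND-ing with the mask clears it to 0.
  110010000101000111110010
& 101111111111111111111111
--------------------------
  100010000101000111110010

Answer: 100010000101000111110010 (8933874)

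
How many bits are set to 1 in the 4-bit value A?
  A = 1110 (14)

1110
1-bits at positions (from bit 0 = LSB): 1, 2, 3
Count = 3

Answer: 3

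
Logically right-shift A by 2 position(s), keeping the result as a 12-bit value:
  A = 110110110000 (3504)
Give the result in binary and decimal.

Logical shift right by 2: drop the bottom 2 bit(s), prepend 2 zero(s) on the left.
  110110110000  ->  keep [1101101100], discard [00], prepend 00
= 001101101100

Answer: 001101101100 (876)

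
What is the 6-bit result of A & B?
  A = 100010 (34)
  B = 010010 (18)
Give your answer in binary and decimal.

Apply & to each column (1 only where both bits are 1):
  100010
& 010010
--------
  000010

Answer: 000010 (2)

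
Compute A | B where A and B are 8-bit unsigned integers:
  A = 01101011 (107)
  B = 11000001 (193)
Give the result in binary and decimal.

Apply | to each column (1 where either bit is 1):
  01101011
| 11000001
----------
  11101011

Answer: 11101011 (235)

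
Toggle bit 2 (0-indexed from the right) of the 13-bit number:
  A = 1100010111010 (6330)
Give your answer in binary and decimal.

Mask = 1 << 2 = 0000000000100
Bit 2 of A is 0; XOR with the mask flips it to 1.
  1100010111010
^ 0000000000100
---------------
  1100010111110

Answer: 1100010111110 (6334)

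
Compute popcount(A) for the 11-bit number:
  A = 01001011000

01001011000
1-bits at positions (from bit 0 = LSB): 3, 4, 6, 9
Count = 4

Answer: 4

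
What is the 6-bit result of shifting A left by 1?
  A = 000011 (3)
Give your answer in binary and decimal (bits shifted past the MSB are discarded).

Shift left by 1: drop the top 1 bit(s), append 1 zero(s) on the right.
  000011  ->  discard [0], keep [00011], append 0
= 000110

Answer: 000110 (6)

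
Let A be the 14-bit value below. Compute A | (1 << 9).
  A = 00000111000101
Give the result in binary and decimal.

Mask = 1 << 9 = 00001000000000
Bit 9 of A is 0, so OR-ing with the mask flips it to 1.
  00000111000101
| 00001000000000
----------------
  00001111000101

Answer: 00001111000101 (965)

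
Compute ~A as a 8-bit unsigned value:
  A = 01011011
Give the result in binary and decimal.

Flip each bit (0->1, 1->0):
  01011011
  10100100

Answer: 10100100 (164)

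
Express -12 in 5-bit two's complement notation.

1. Binary of +12:  01100
2. Invert bits:     10011
3. Add 1:           10100

Answer: 10100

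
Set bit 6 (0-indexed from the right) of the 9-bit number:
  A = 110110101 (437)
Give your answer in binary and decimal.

Mask = 1 << 6 = 001000000
Bit 6 of A is 0, so OR-ing with the mask flips it to 1.
  110110101
| 001000000
-----------
  111110101

Answer: 111110101 (501)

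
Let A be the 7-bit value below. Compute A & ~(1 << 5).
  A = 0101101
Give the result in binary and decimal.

Mask = ~(1 << 5) = 1011111
Bit 5 of A is 1, so AND-ing with the mask clears it to 0.
  0101101
& 1011111
---------
  0001101

Answer: 0001101 (13)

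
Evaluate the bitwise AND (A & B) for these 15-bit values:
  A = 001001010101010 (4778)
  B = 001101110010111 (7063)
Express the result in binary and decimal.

Apply & to each column (1 only where both bits are 1):
  001001010101010
& 001101110010111
-----------------
  001001010000010

Answer: 001001010000010 (4738)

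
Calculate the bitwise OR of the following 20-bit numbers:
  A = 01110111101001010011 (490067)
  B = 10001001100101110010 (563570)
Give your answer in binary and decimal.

Apply | to each column (1 where either bit is 1):
  01110111101001010011
| 10001001100101110010
----------------------
  11111111101101110011

Answer: 11111111101101110011 (1047411)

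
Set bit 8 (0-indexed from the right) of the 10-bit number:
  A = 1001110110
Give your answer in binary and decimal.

Mask = 1 << 8 = 0100000000
Bit 8 of A is 0, so OR-ing with the mask flips it to 1.
  1001110110
| 0100000000
------------
  1101110110

Answer: 1101110110 (886)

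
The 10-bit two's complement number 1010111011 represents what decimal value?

MSB is 1, so the value is negative. Find the magnitude:
1. Invert bits:  0101000100
2. Add 1:        0101000101  = 325
3. Apply sign:   -325

Answer: -325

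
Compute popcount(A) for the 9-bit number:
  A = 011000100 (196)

011000100
1-bits at positions (from bit 0 = LSB): 2, 6, 7
Count = 3

Answer: 3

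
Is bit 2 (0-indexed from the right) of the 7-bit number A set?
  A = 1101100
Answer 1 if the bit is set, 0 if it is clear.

Bit 2 is the 3rd from the right.
  1101100
      ^
That bit is 1.

Answer: 1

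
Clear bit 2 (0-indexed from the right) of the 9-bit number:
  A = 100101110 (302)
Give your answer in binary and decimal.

Mask = ~(1 << 2) = 111111011
Bit 2 of A is 1, so AND-ing with the mask clears it to 0.
  100101110
& 111111011
-----------
  100101010

Answer: 100101010 (298)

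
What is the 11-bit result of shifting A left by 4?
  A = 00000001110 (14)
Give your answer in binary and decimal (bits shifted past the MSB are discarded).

Shift left by 4: drop the top 4 bit(s), append 4 zero(s) on the right.
  00000001110  ->  discard [0000], keep [0001110], append 0000
= 00011100000

Answer: 00011100000 (224)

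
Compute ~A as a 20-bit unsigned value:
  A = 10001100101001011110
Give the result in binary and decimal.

Flip each bit (0->1, 1->0):
  10001100101001011110
  01110011010110100001

Answer: 01110011010110100001 (472481)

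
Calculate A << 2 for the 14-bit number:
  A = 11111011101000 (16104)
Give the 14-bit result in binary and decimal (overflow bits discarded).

Shift left by 2: drop the top 2 bit(s), append 2 zero(s) on the right.
  11111011101000  ->  discard [11], keep [111011101000], append 00
= 11101110100000

Answer: 11101110100000 (15264)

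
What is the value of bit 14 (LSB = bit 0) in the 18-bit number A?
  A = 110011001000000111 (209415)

Bit 14 is the 15th from the right.
  110011001000000111
     ^
That bit is 0.

Answer: 0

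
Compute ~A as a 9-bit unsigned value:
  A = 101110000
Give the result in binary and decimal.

Flip each bit (0->1, 1->0):
  101110000
  010001111

Answer: 010001111 (143)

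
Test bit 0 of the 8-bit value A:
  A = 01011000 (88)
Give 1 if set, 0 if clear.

Bit 0 is the 1st from the right.
  01011000
         ^
That bit is 0.

Answer: 0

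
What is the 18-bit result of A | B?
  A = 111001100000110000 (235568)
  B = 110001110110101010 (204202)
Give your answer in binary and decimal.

Apply | to each column (1 where either bit is 1):
  111001100000110000
| 110001110110101010
--------------------
  111001110110111010

Answer: 111001110110111010 (236986)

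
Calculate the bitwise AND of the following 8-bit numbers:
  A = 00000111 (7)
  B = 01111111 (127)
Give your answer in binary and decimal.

Apply & to each column (1 only where both bits are 1):
  00000111
& 01111111
----------
  00000111

Answer: 00000111 (7)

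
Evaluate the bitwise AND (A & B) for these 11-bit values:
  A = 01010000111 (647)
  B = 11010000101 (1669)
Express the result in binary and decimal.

Apply & to each column (1 only where both bits are 1):
  01010000111
& 11010000101
-------------
  01010000101

Answer: 01010000101 (645)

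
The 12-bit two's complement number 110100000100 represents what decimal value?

MSB is 1, so the value is negative. Find the magnitude:
1. Invert bits:  001011111011
2. Add 1:        001011111100  = 764
3. Apply sign:   -764

Answer: -764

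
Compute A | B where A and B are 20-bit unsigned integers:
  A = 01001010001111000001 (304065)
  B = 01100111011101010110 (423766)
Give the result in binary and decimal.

Apply | to each column (1 where either bit is 1):
  01001010001111000001
| 01100111011101010110
----------------------
  01101111011111010111

Answer: 01101111011111010111 (456663)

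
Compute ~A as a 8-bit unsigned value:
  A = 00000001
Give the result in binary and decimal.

Flip each bit (0->1, 1->0):
  00000001
  11111110

Answer: 11111110 (254)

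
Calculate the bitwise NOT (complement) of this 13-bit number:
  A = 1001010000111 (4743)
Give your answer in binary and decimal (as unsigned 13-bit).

Flip each bit (0->1, 1->0):
  1001010000111
  0110101111000

Answer: 0110101111000 (3448)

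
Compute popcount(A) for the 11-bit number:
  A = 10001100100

10001100100
1-bits at positions (from bit 0 = LSB): 2, 5, 6, 10
Count = 4

Answer: 4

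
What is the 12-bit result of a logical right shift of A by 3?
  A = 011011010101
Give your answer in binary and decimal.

Logical shift right by 3: drop the bottom 3 bit(s), prepend 3 zero(s) on the left.
  011011010101  ->  keep [011011010], discard [101], prepend 000
= 000011011010

Answer: 000011011010 (218)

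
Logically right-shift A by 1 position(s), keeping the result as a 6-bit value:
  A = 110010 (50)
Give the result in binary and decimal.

Logical shift right by 1: drop the bottom 1 bit(s), prepend 1 zero(s) on the left.
  110010  ->  keep [11001], discard [0], prepend 0
= 011001

Answer: 011001 (25)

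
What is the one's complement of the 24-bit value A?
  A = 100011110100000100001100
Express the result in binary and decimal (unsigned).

Flip each bit (0->1, 1->0):
  100011110100000100001100
  011100001011111011110011

Answer: 011100001011111011110011 (7388915)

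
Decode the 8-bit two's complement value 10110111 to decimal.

MSB is 1, so the value is negative. Find the magnitude:
1. Invert bits:  01001000
2. Add 1:        01001001  = 73
3. Apply sign:   -73

Answer: -73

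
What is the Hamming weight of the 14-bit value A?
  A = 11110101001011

11110101001011
1-bits at positions (from bit 0 = LSB): 0, 1, 3, 6, 8, 10, 11, 12, 13
Count = 9

Answer: 9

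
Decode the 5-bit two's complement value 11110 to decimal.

MSB is 1, so the value is negative. Find the magnitude:
1. Invert bits:  00001
2. Add 1:        00010  = 2
3. Apply sign:   -2

Answer: -2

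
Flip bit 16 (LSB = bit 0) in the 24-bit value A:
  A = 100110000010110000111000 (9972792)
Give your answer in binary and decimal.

Mask = 1 << 16 = 000000010000000000000000
Bit 16 of A is 0; XOR with the mask flips it to 1.
  100110000010110000111000
^ 000000010000000000000000
--------------------------
  100110010010110000111000

Answer: 100110010010110000111000 (10038328)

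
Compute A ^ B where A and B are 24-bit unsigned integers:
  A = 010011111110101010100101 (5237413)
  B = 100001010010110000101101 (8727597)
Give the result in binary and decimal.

Apply ^ to each column (1 where bits differ):
  010011111110101010100101
^ 100001010010110000101101
--------------------------
  110010101100011010001000

Answer: 110010101100011010001000 (13289096)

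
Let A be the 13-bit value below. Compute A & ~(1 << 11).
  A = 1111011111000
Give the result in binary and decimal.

Mask = ~(1 << 11) = 1011111111111
Bit 11 of A is 1, so AND-ing with the mask clears it to 0.
  1111011111000
& 1011111111111
---------------
  1011011111000

Answer: 1011011111000 (5880)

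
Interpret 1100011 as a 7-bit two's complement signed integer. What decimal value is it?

MSB is 1, so the value is negative. Find the magnitude:
1. Invert bits:  0011100
2. Add 1:        0011101  = 29
3. Apply sign:   -29

Answer: -29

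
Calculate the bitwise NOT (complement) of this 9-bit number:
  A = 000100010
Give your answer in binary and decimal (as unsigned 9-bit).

Flip each bit (0->1, 1->0):
  000100010
  111011101

Answer: 111011101 (477)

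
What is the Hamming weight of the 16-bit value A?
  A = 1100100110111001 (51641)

1100100110111001
1-bits at positions (from bit 0 = LSB): 0, 3, 4, 5, 7, 8, 11, 14, 15
Count = 9

Answer: 9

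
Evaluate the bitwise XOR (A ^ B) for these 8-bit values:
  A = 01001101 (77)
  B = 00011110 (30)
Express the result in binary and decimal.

Apply ^ to each column (1 where bits differ):
  01001101
^ 00011110
----------
  01010011

Answer: 01010011 (83)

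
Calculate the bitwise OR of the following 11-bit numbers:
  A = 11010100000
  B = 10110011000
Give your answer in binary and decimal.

Apply | to each column (1 where either bit is 1):
  11010100000
| 10110011000
-------------
  11110111000

Answer: 11110111000 (1976)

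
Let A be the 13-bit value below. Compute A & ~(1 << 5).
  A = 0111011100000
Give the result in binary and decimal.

Mask = ~(1 << 5) = 1111111011111
Bit 5 of A is 1, so AND-ing with the mask clears it to 0.
  0111011100000
& 1111111011111
---------------
  0111011000000

Answer: 0111011000000 (3776)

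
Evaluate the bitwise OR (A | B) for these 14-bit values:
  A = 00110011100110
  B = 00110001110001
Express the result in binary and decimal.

Apply | to each column (1 where either bit is 1):
  00110011100110
| 00110001110001
----------------
  00110011110111

Answer: 00110011110111 (3319)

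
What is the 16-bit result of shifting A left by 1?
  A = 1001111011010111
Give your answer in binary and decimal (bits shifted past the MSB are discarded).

Shift left by 1: drop the top 1 bit(s), append 1 zero(s) on the right.
  1001111011010111  ->  discard [1], keep [001111011010111], append 0
= 0011110110101110

Answer: 0011110110101110 (15790)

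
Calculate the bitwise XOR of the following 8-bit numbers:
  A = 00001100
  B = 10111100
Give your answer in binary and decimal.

Apply ^ to each column (1 where bits differ):
  00001100
^ 10111100
----------
  10110000

Answer: 10110000 (176)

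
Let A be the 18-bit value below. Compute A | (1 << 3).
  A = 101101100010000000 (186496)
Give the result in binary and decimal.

Mask = 1 << 3 = 000000000000001000
Bit 3 of A is 0, so OR-ing with the mask flips it to 1.
  101101100010000000
| 000000000000001000
--------------------
  101101100010001000

Answer: 101101100010001000 (186504)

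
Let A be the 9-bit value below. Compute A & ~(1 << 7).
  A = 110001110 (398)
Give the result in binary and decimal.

Mask = ~(1 << 7) = 101111111
Bit 7 of A is 1, so AND-ing with the mask clears it to 0.
  110001110
& 101111111
-----------
  100001110

Answer: 100001110 (270)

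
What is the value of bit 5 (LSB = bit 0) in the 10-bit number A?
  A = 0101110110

Bit 5 is the 6th from the right.
  0101110110
      ^
That bit is 1.

Answer: 1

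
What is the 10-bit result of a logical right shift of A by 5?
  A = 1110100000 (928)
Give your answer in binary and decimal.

Logical shift right by 5: drop the bottom 5 bit(s), prepend 5 zero(s) on the left.
  1110100000  ->  keep [11101], discard [00000], prepend 00000
= 0000011101

Answer: 0000011101 (29)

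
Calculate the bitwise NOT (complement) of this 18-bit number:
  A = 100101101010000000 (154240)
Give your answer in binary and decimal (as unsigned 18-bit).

Flip each bit (0->1, 1->0):
  100101101010000000
  011010010101111111

Answer: 011010010101111111 (107903)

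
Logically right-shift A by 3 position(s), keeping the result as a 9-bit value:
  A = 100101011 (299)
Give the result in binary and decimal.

Logical shift right by 3: drop the bottom 3 bit(s), prepend 3 zero(s) on the left.
  100101011  ->  keep [100101], discard [011], prepend 000
= 000100101

Answer: 000100101 (37)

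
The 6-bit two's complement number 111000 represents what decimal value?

MSB is 1, so the value is negative. Find the magnitude:
1. Invert bits:  000111
2. Add 1:        001000  = 8
3. Apply sign:   -8

Answer: -8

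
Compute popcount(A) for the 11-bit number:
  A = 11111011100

11111011100
1-bits at positions (from bit 0 = LSB): 2, 3, 4, 6, 7, 8, 9, 10
Count = 8

Answer: 8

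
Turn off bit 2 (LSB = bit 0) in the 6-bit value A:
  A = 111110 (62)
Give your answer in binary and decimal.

Mask = ~(1 << 2) = 111011
Bit 2 of A is 1, so AND-ing with the mask clears it to 0.
  111110
& 111011
--------
  111010

Answer: 111010 (58)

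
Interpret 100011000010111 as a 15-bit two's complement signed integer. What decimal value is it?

MSB is 1, so the value is negative. Find the magnitude:
1. Invert bits:  011100111101000
2. Add 1:        011100111101001  = 14825
3. Apply sign:   -14825

Answer: -14825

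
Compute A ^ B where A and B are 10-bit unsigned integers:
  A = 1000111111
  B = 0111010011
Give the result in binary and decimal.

Apply ^ to each column (1 where bits differ):
  1000111111
^ 0111010011
------------
  1111101100

Answer: 1111101100 (1004)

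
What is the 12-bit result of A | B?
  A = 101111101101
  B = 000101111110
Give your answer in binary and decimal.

Apply | to each column (1 where either bit is 1):
  101111101101
| 000101111110
--------------
  101111111111

Answer: 101111111111 (3071)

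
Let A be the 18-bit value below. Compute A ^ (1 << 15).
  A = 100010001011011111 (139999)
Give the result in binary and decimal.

Mask = 1 << 15 = 001000000000000000
Bit 15 of A is 0; XOR with the mask flips it to 1.
  100010001011011111
^ 001000000000000000
--------------------
  101010001011011111

Answer: 101010001011011111 (172767)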